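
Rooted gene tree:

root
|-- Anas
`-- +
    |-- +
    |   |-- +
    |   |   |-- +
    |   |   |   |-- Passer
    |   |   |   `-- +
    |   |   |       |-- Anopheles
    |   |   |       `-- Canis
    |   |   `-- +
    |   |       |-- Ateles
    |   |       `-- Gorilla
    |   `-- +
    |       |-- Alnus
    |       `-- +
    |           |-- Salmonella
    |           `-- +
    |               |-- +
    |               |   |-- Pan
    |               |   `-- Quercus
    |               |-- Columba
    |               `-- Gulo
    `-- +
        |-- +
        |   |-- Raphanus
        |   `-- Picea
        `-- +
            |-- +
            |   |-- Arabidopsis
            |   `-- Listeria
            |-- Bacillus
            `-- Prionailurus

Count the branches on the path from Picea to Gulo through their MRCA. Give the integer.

8

The MRCA of Picea and Gulo is the node subtending ((((Passer,(Anopheles,Canis)),(Ateles,Gorilla)),(Alnus,(Salmonella,((Pan,Quercus),Columba,Gulo)))),((Raphanus,Picea),((Arabidopsis,Listeria),Bacillus,Prionailurus))).
From Picea up to that node: 3 branches. From Gulo up to the same node: 5 branches. Total: 3 + 5 = 8.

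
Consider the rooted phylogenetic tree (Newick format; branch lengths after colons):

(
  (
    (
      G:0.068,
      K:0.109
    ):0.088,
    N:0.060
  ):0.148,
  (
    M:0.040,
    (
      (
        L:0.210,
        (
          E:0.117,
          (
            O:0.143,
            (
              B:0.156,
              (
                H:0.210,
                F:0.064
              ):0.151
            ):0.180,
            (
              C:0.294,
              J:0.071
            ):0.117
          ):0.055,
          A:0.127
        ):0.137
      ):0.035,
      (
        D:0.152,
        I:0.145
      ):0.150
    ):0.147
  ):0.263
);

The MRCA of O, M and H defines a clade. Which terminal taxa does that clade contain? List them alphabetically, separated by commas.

A, B, C, D, E, F, H, I, J, L, M, O

Tracing O: it sits inside (O,(B,(H,F)),(C,J)).
Tracing M: it sits inside (M,((L,(E,(O,(B,(H,F)),(C,J)),A)),(D,I))).
Tracing H: it sits inside (H,F).
The smallest clade enclosing all 3 is (M,((L,(E,(O,(B,(H,F)),(C,J)),A)),(D,I))); the answer is its 12 terminal taxa in alphabetical order.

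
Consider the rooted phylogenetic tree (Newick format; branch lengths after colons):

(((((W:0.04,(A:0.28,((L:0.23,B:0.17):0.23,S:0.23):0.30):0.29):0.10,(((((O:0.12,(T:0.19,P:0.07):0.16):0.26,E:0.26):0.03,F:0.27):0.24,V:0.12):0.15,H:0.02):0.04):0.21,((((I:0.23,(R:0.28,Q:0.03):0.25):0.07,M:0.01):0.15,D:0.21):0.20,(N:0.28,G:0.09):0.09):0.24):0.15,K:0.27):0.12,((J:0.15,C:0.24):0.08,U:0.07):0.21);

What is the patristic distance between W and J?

1.06

The path runs W → … → MRCA → … → J; the MRCA is the root of the tree.
Branch lengths along that path: 0.04 + 0.10 + 0.21 + 0.15 + 0.12 + 0.21 + 0.08 + 0.15 = 1.06.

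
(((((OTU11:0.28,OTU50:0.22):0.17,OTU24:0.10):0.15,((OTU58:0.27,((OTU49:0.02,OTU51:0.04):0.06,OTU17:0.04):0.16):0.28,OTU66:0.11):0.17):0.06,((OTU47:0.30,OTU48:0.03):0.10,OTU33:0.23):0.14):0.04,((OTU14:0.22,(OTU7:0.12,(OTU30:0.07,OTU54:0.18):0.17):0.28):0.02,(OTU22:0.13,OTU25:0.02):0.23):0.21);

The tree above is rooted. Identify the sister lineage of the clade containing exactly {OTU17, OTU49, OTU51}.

OTU58

The clade containing exactly {OTU17, OTU49, OTU51} attaches to the tree at the node subtending (OTU58,((OTU49,OTU51),OTU17)).
The other lineage descending from that same node — the sister group — is the single tip OTU58.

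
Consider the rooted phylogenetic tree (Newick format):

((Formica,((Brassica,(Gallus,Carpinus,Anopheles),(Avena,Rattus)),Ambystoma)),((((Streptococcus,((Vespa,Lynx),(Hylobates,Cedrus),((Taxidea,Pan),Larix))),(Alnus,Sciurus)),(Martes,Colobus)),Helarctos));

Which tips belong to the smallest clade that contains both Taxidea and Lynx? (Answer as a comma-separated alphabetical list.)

Tracing Taxidea: it sits inside (Taxidea,Pan).
Tracing Lynx: it sits inside (Vespa,Lynx).
The smallest clade enclosing both is ((Vespa,Lynx),(Hylobates,Cedrus),((Taxidea,Pan),Larix)); the answer is its 7 terminal taxa in alphabetical order.

Cedrus, Hylobates, Larix, Lynx, Pan, Taxidea, Vespa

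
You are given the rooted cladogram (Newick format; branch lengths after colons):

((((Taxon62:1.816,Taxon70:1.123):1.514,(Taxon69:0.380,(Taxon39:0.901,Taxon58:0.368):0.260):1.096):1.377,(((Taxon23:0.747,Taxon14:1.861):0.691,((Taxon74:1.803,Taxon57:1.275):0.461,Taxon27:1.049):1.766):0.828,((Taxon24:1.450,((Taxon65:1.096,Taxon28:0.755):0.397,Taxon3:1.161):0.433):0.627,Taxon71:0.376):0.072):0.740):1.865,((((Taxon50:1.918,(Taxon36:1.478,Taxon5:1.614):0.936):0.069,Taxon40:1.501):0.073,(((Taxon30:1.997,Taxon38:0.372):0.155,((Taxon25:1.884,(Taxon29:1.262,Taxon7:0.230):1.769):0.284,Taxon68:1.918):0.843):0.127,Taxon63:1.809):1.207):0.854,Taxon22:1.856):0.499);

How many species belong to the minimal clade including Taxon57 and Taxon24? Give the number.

10

The MRCA of Taxon57 and Taxon24 is the node subtending (((Taxon23,Taxon14),((Taxon74,Taxon57),Taxon27)),((Taxon24,((Taxon65,Taxon28),Taxon3)),Taxon71)).
That clade contains 10 terminal taxa: Taxon14, Taxon23, Taxon24, Taxon27, Taxon28, Taxon3, Taxon57, Taxon65, Taxon71, Taxon74.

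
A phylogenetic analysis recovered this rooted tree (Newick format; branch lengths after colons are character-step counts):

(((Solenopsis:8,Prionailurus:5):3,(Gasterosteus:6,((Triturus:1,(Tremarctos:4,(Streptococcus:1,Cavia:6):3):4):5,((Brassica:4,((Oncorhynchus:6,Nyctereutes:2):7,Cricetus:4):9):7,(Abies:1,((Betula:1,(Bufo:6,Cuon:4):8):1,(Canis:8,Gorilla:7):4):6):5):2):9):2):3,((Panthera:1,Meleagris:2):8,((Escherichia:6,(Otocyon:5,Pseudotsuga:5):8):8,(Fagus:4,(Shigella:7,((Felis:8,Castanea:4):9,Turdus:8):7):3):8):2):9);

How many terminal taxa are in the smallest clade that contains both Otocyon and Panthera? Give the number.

10

The MRCA of Otocyon and Panthera is the node subtending ((Panthera,Meleagris),((Escherichia,(Otocyon,Pseudotsuga)),(Fagus,(Shigella,((Felis,Castanea),Turdus))))).
That clade contains 10 terminal taxa: Castanea, Escherichia, Fagus, Felis, Meleagris, Otocyon, Panthera, Pseudotsuga, Shigella, Turdus.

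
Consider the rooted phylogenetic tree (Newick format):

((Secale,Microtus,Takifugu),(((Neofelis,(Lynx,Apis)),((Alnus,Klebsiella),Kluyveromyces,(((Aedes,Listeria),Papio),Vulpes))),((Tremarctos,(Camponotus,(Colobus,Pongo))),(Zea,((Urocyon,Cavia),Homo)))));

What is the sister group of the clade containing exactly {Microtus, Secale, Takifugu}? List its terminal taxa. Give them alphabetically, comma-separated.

The clade containing exactly {Microtus, Secale, Takifugu} attaches directly to the root of the tree.
The other lineage descending from that same node — the sister group — is (((Neofelis,(Lynx,Apis)),((Alnus,Klebsiella),Kluyveromyces,(((Aedes,Listeria),Papio),Vulpes))),((Tremarctos,(Camponotus,(Colobus,Pongo))),(Zea,((Urocyon,Cavia),Homo)))); its 18 tips in alphabetical order are the answer.

Aedes, Alnus, Apis, Camponotus, Cavia, Colobus, Homo, Klebsiella, Kluyveromyces, Listeria, Lynx, Neofelis, Papio, Pongo, Tremarctos, Urocyon, Vulpes, Zea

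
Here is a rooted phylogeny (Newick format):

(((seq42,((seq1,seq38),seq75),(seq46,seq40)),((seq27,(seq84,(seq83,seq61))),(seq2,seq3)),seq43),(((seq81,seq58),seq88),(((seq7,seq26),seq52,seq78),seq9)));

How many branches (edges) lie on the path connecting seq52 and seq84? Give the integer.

The MRCA of seq52 and seq84 is the root of the tree.
From seq52 up to that node: 4 branches. From seq84 up to the same node: 5 branches. Total: 4 + 5 = 9.

9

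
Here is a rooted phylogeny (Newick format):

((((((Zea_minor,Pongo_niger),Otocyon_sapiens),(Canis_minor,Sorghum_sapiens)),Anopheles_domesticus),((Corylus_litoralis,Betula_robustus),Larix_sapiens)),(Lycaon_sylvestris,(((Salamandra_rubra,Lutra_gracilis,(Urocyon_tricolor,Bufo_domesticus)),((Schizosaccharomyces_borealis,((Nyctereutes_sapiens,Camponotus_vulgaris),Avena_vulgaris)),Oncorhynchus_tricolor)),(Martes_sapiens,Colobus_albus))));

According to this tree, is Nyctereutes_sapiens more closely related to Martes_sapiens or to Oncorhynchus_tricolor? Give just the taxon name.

Oncorhynchus_tricolor

The MRCA of Nyctereutes_sapiens and Oncorhynchus_tricolor subtends ((Schizosaccharomyces_borealis,((Nyctereutes_sapiens,Camponotus_vulgaris),Avena_vulgaris)),Oncorhynchus_tricolor) (5 taxa).
The MRCA of Nyctereutes_sapiens and Martes_sapiens subtends (((Salamandra_rubra,Lutra_gracilis,(Urocyon_tricolor,Bufo_domesticus)),((Schizosaccharomyces_borealis,((Nyctereutes_sapiens,Camponotus_vulgaris),Avena_vulgaris)),Oncorhynchus_tricolor)),(Martes_sapiens,Colobus_albus)) (11 taxa).
The first is nested inside the second, so Nyctereutes_sapiens shares a more recent common ancestor with Oncorhynchus_tricolor.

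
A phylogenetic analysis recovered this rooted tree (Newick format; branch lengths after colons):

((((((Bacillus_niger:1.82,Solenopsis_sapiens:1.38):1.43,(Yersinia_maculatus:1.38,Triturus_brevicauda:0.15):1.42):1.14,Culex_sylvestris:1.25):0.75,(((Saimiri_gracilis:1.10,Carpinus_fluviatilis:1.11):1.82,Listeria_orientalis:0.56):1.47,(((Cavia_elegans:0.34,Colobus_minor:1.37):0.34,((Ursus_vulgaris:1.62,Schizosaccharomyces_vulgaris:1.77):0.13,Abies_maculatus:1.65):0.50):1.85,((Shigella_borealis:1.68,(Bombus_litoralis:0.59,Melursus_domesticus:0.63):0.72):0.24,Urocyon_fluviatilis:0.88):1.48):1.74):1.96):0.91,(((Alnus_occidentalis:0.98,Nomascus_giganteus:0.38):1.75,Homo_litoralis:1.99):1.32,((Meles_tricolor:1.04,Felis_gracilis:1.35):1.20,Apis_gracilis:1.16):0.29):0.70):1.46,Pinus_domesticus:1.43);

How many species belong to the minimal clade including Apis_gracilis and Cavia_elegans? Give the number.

The MRCA of Apis_gracilis and Cavia_elegans is the node subtending (((((Bacillus_niger,Solenopsis_sapiens),(Yersinia_maculatus,Triturus_brevicauda)),Culex_sylvestris),(((Saimiri_gracilis,Carpinus_fluviatilis),Listeria_orientalis),(((Cavia_elegans,Colobus_minor),((Ursus_vulgaris,Schizosaccharomyces_vulgaris),Abies_maculatus)),((Shigella_borealis,(Bombus_litoralis,Melursus_domesticus)),Urocyon_fluviatilis)))),(((Alnus_occidentalis,Nomascus_giganteus),Homo_litoralis),((Meles_tricolor,Felis_gracilis),Apis_gracilis))).
That clade contains 23 terminal taxa: Abies_maculatus, Alnus_occidentalis, Apis_gracilis, Bacillus_niger, Bombus_litoralis, Carpinus_fluviatilis, Cavia_elegans, Colobus_minor, Culex_sylvestris, Felis_gracilis, Homo_litoralis, Listeria_orientalis, Meles_tricolor, Melursus_domesticus, Nomascus_giganteus, Saimiri_gracilis, Schizosaccharomyces_vulgaris, Shigella_borealis, Solenopsis_sapiens, Triturus_brevicauda, Urocyon_fluviatilis, Ursus_vulgaris, Yersinia_maculatus.

23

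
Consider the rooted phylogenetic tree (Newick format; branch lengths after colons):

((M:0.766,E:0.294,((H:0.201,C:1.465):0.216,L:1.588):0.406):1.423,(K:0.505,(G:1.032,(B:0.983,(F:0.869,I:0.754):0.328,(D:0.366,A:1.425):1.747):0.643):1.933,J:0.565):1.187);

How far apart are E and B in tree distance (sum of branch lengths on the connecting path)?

6.463

The path runs E → … → MRCA → … → B; the MRCA is the root of the tree.
Branch lengths along that path: 0.294 + 1.423 + 1.187 + 1.933 + 0.643 + 0.983 = 6.463.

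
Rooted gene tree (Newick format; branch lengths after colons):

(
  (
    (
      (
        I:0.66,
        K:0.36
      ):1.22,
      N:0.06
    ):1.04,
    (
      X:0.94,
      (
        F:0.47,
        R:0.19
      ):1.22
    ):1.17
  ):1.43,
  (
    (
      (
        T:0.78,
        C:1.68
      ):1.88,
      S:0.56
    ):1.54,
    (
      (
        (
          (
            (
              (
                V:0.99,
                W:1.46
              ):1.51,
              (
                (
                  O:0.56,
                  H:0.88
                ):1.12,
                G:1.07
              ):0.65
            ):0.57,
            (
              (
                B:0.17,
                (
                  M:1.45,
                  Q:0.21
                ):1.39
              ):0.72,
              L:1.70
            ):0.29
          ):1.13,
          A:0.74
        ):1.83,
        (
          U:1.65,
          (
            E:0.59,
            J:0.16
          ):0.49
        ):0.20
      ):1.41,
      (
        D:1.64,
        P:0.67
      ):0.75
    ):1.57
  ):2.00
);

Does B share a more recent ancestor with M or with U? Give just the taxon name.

M

The MRCA of B and M subtends (B,(M,Q)) (3 taxa).
The MRCA of B and U subtends (((((V,W),((O,H),G)),((B,(M,Q)),L)),A),(U,(E,J))) (13 taxa).
The first is nested inside the second, so B shares a more recent common ancestor with M.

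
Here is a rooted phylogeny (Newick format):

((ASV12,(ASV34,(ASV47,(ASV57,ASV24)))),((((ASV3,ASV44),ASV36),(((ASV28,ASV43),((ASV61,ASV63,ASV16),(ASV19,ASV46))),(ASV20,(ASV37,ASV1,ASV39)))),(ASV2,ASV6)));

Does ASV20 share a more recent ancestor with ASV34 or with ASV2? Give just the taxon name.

ASV2

The MRCA of ASV20 and ASV2 subtends ((((ASV3,ASV44),ASV36),(((ASV28,ASV43),((ASV61,ASV63,ASV16),(ASV19,ASV46))),(ASV20,(ASV37,ASV1,ASV39)))),(ASV2,ASV6)) (16 taxa).
The MRCA of ASV20 and ASV34 is the root, subtending the entire tree (21 taxa).
The first is nested inside the second, so ASV20 shares a more recent common ancestor with ASV2.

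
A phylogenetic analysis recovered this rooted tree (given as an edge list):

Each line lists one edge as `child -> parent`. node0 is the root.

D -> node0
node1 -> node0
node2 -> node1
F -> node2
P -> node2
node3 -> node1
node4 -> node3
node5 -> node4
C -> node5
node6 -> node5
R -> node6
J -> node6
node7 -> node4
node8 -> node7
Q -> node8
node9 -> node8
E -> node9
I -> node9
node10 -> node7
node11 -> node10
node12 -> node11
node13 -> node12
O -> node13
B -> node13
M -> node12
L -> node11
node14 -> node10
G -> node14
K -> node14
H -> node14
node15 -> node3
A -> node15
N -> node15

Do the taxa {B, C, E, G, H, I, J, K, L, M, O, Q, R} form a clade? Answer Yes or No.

Yes

The most recent common ancestor of these taxa subtends ((C,(R,J)),((Q,(E,I)),((((O,B),M),L),(G,K,H)))).
That clade has exactly 13 tips — every listed taxon and nothing else — so the group is monophyletic.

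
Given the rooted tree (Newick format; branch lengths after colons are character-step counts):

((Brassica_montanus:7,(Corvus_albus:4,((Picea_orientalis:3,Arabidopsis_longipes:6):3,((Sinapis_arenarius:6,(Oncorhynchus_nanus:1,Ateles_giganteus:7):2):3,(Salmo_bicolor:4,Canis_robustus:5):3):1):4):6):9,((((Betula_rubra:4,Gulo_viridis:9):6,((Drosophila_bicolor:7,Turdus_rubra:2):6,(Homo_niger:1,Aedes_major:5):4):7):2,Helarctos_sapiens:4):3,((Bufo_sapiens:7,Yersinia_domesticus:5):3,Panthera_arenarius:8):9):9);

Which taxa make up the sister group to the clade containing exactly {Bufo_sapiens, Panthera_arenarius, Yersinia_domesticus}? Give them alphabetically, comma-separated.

Aedes_major, Betula_rubra, Drosophila_bicolor, Gulo_viridis, Helarctos_sapiens, Homo_niger, Turdus_rubra

The clade containing exactly {Bufo_sapiens, Panthera_arenarius, Yersinia_domesticus} attaches to the tree at the node subtending ((((Betula_rubra,Gulo_viridis),((Drosophila_bicolor,Turdus_rubra),(Homo_niger,Aedes_major))),Helarctos_sapiens),((Bufo_sapiens,Yersinia_domesticus),Panthera_arenarius)).
The other lineage descending from that same node — the sister group — is (((Betula_rubra,Gulo_viridis),((Drosophila_bicolor,Turdus_rubra),(Homo_niger,Aedes_major))),Helarctos_sapiens); its 7 tips in alphabetical order are the answer.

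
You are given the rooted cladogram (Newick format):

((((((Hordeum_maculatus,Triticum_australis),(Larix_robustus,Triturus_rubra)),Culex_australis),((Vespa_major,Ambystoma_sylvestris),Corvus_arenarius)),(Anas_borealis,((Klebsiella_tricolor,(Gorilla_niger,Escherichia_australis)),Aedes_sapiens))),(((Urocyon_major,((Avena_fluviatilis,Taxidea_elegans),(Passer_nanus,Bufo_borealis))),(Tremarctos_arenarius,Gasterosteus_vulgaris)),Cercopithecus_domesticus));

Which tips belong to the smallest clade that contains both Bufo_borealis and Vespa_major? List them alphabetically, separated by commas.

Aedes_sapiens, Ambystoma_sylvestris, Anas_borealis, Avena_fluviatilis, Bufo_borealis, Cercopithecus_domesticus, Corvus_arenarius, Culex_australis, Escherichia_australis, Gasterosteus_vulgaris, Gorilla_niger, Hordeum_maculatus, Klebsiella_tricolor, Larix_robustus, Passer_nanus, Taxidea_elegans, Tremarctos_arenarius, Triticum_australis, Triturus_rubra, Urocyon_major, Vespa_major

Tracing Bufo_borealis: it sits inside (Passer_nanus,Bufo_borealis).
Tracing Vespa_major: it sits inside (Vespa_major,Ambystoma_sylvestris).
The smallest clade enclosing both is the whole tree (their MRCA is the root), so the answer is all 21 tips in alphabetical order.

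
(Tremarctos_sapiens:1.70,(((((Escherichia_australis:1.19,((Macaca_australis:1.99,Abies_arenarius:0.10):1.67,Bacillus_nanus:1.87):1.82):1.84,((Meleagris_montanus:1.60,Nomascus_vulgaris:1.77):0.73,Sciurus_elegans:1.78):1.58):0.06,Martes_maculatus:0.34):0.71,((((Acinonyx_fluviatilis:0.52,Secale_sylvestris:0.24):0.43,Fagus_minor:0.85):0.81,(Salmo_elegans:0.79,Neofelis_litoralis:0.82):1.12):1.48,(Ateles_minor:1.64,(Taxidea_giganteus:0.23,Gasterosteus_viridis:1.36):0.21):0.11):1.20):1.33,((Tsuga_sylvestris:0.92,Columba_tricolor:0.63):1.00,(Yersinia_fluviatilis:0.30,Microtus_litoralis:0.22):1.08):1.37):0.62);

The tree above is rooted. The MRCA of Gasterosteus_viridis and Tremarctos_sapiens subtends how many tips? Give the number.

21

The MRCA of Gasterosteus_viridis and Tremarctos_sapiens is the root, so the clade is the entire tree.
That clade contains 21 terminal taxa: Abies_arenarius, Acinonyx_fluviatilis, Ateles_minor, Bacillus_nanus, Columba_tricolor, Escherichia_australis, Fagus_minor, Gasterosteus_viridis, Macaca_australis, Martes_maculatus, Meleagris_montanus, Microtus_litoralis, Neofelis_litoralis, Nomascus_vulgaris, Salmo_elegans, Sciurus_elegans, Secale_sylvestris, Taxidea_giganteus, Tremarctos_sapiens, Tsuga_sylvestris, Yersinia_fluviatilis.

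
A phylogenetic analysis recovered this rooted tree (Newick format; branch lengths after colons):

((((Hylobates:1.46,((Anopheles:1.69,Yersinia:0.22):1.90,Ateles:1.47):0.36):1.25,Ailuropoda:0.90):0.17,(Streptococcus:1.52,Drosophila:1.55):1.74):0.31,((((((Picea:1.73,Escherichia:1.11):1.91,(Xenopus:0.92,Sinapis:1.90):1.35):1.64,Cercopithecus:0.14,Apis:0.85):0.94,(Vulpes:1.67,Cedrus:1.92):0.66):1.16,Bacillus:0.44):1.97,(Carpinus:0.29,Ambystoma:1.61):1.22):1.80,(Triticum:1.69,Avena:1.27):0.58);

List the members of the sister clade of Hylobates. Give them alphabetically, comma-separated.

Anopheles, Ateles, Yersinia

Hylobates attaches to the tree at the node subtending (Hylobates,((Anopheles,Yersinia),Ateles)).
The other lineage descending from that same node — the sister group — is ((Anopheles,Yersinia),Ateles); its 3 tips in alphabetical order are the answer.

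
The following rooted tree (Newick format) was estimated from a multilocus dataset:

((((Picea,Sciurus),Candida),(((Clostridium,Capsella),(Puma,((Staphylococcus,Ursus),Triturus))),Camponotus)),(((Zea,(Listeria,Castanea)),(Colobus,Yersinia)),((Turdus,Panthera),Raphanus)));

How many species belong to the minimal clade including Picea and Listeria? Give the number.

18

The MRCA of Picea and Listeria is the root, so the clade is the entire tree.
That clade contains 18 terminal taxa: Camponotus, Candida, Capsella, Castanea, Clostridium, Colobus, Listeria, Panthera, Picea, Puma, Raphanus, Sciurus, Staphylococcus, Triturus, Turdus, Ursus, Yersinia, Zea.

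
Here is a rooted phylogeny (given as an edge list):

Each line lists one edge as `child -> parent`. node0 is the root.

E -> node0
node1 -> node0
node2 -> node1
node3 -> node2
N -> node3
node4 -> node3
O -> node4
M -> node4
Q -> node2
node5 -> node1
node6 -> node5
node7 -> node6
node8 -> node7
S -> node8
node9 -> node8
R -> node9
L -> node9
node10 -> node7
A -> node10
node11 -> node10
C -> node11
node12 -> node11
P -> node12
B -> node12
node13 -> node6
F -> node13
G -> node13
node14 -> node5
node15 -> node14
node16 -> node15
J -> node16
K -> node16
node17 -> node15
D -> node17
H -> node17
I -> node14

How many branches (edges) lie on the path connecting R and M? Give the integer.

The MRCA of R and M is the node subtending (((N,(O,M)),Q),((((S,(R,L)),(A,(C,(P,B)))),(F,G)),(((J,K),(D,H)),I))).
From R up to that node: 6 branches. From M up to the same node: 4 branches. Total: 6 + 4 = 10.

10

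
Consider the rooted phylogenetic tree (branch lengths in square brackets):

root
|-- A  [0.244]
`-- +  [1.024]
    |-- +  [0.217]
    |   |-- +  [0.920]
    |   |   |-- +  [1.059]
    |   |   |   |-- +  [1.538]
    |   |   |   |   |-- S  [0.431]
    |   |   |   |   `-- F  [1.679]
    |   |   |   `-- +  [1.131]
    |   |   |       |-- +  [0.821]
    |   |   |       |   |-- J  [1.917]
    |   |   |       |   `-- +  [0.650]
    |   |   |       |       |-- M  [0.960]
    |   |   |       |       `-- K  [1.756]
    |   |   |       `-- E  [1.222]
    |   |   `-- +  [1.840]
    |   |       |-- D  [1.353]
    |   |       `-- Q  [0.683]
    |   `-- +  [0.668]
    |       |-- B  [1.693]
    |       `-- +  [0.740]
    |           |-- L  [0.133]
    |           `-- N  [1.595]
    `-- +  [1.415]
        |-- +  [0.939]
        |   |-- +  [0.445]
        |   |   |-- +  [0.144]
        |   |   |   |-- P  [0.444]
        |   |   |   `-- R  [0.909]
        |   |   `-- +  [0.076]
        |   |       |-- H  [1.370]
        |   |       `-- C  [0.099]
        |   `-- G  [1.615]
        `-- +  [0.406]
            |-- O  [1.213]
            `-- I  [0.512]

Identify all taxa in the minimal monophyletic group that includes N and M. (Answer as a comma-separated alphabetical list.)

B, D, E, F, J, K, L, M, N, Q, S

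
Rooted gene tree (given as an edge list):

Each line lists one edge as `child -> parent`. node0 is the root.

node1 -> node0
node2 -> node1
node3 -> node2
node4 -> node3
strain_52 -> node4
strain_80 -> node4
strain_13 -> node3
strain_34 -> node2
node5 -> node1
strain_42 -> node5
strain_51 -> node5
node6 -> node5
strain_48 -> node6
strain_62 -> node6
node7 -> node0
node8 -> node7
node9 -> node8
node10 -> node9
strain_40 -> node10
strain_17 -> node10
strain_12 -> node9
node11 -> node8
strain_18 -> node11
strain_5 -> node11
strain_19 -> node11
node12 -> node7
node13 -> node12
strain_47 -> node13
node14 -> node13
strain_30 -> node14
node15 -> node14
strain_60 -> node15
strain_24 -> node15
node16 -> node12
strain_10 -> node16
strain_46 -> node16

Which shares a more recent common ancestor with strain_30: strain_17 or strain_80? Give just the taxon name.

The MRCA of strain_30 and strain_17 subtends ((((strain_40,strain_17),strain_12),(strain_18,strain_5,strain_19)),((strain_47,(strain_30,(strain_60,strain_24))),(strain_10,strain_46))) (12 taxa).
The MRCA of strain_30 and strain_80 is the root, subtending the entire tree (20 taxa).
The first is nested inside the second, so strain_30 shares a more recent common ancestor with strain_17.

strain_17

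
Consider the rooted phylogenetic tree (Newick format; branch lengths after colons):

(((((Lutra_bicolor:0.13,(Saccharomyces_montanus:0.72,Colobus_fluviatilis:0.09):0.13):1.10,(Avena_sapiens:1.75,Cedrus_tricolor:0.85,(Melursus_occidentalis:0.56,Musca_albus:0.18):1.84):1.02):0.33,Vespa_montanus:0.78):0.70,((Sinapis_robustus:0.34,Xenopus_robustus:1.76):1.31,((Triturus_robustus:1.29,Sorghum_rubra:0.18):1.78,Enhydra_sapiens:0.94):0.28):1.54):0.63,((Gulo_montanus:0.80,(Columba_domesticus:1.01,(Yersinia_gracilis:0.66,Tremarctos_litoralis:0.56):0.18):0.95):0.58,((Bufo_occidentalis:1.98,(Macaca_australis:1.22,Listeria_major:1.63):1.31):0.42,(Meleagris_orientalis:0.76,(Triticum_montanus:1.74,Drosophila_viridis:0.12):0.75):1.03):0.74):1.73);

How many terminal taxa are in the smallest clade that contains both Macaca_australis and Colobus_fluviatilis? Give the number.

The MRCA of Macaca_australis and Colobus_fluviatilis is the root, so the clade is the entire tree.
That clade contains 23 terminal taxa: Avena_sapiens, Bufo_occidentalis, Cedrus_tricolor, Colobus_fluviatilis, Columba_domesticus, Drosophila_viridis, Enhydra_sapiens, Gulo_montanus, Listeria_major, Lutra_bicolor, Macaca_australis, Meleagris_orientalis, Melursus_occidentalis, Musca_albus, Saccharomyces_montanus, Sinapis_robustus, Sorghum_rubra, Tremarctos_litoralis, Triticum_montanus, Triturus_robustus, Vespa_montanus, Xenopus_robustus, Yersinia_gracilis.

23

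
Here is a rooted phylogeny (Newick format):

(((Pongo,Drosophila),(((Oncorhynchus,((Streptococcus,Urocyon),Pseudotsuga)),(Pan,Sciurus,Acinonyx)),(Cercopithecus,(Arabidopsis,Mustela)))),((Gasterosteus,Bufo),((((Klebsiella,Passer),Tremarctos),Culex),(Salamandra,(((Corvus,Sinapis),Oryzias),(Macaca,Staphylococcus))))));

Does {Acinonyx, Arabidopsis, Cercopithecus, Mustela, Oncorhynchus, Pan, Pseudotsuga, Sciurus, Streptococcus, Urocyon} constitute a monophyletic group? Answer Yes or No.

Yes

The most recent common ancestor of these taxa subtends (((Oncorhynchus,((Streptococcus,Urocyon),Pseudotsuga)),(Pan,Sciurus,Acinonyx)),(Cercopithecus,(Arabidopsis,Mustela))).
That clade has exactly 10 tips — every listed taxon and nothing else — so the group is monophyletic.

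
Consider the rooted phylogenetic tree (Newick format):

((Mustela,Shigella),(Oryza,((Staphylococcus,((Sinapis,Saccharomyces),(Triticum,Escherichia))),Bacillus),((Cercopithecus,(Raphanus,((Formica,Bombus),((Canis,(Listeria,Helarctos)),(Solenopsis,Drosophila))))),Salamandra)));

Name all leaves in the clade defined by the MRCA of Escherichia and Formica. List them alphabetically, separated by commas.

Bacillus, Bombus, Canis, Cercopithecus, Drosophila, Escherichia, Formica, Helarctos, Listeria, Oryza, Raphanus, Saccharomyces, Salamandra, Sinapis, Solenopsis, Staphylococcus, Triticum

Tracing Escherichia: it sits inside (Triticum,Escherichia).
Tracing Formica: it sits inside (Formica,Bombus).
The smallest clade enclosing both is (Oryza,((Staphylococcus,((Sinapis,Saccharomyces),(Triticum,Escherichia))),Bacillus),((Cercopithecus,(Raphanus,((Formica,Bombus),((Canis,(Listeria,Helarctos)),(Solenopsis,Drosophila))))),Salamandra)); the answer is its 17 terminal taxa in alphabetical order.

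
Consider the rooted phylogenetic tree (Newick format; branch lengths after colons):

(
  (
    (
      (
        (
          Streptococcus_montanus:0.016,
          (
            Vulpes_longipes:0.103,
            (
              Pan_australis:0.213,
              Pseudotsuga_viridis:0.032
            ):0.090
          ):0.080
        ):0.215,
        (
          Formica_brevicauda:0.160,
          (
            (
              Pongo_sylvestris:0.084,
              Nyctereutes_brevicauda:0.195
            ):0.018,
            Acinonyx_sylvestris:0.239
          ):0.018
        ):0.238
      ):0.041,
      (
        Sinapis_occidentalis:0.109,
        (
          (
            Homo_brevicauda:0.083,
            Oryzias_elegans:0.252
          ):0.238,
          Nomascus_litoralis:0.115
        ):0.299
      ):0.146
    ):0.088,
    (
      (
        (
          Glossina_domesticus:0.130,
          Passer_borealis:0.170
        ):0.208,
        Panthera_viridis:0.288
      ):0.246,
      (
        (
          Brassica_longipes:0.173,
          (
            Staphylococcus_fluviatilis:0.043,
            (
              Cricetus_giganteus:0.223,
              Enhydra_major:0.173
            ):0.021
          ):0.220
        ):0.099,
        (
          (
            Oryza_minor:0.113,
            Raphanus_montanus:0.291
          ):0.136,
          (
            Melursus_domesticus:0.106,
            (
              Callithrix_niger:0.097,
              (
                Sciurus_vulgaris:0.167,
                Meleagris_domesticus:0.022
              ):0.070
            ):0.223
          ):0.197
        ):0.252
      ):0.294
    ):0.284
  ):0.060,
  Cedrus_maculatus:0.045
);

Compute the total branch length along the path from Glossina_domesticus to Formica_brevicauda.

The path runs Glossina_domesticus → … → MRCA → … → Formica_brevicauda; the MRCA is the node subtending ((((Streptococcus_montanus,(Vulpes_longipes,(Pan_australis,Pseudotsuga_viridis))),(Formica_brevicauda,((Pongo_sylvestris,Nyctereutes_brevicauda),Acinonyx_sylvestris))),(Sinapis_occidentalis,((Homo_brevicauda,Oryzias_elegans),Nomascus_litoralis))),(((Glossina_domesticus,Passer_borealis),Panthera_viridis),((Brassica_longipes,(Staphylococcus_fluviatilis,(Cricetus_giganteus,Enhydra_major))),((Oryza_minor,Raphanus_montanus),(Melursus_domesticus,(Callithrix_niger,(Sciurus_vulgaris,Meleagris_domesticus))))))).
Branch lengths along that path: 0.130 + 0.208 + 0.246 + 0.284 + 0.088 + 0.041 + 0.238 + 0.160 = 1.395.

1.395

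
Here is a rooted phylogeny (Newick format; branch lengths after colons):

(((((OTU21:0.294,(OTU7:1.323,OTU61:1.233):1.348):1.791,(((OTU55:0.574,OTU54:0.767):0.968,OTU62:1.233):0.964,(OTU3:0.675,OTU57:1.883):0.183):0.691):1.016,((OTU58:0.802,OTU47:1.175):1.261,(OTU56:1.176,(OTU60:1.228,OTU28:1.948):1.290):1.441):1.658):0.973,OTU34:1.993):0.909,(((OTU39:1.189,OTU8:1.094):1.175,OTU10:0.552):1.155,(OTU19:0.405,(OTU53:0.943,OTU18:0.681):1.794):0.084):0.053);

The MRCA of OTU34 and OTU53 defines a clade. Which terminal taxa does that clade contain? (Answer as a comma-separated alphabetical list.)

OTU10, OTU18, OTU19, OTU21, OTU28, OTU3, OTU34, OTU39, OTU47, OTU53, OTU54, OTU55, OTU56, OTU57, OTU58, OTU60, OTU61, OTU62, OTU7, OTU8

Tracing OTU34: it sits inside ((((OTU21,(OTU7,OTU61)),(((OTU55,OTU54),OTU62),(OTU3,OTU57))),((OTU58,OTU47),(OTU56,(OTU60,OTU28)))),OTU34).
Tracing OTU53: it sits inside (OTU53,OTU18).
The smallest clade enclosing both is the whole tree (their MRCA is the root), so the answer is all 20 tips in alphabetical order.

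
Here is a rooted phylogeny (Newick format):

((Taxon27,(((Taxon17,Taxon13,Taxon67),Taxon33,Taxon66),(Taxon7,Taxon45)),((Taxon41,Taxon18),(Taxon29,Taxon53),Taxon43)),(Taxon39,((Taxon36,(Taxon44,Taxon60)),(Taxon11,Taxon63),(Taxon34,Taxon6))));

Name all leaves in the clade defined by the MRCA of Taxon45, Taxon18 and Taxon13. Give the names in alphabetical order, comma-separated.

Tracing Taxon45: it sits inside (Taxon7,Taxon45).
Tracing Taxon18: it sits inside (Taxon41,Taxon18).
Tracing Taxon13: it sits inside (Taxon17,Taxon13,Taxon67).
The smallest clade enclosing all 3 is (Taxon27,(((Taxon17,Taxon13,Taxon67),Taxon33,Taxon66),(Taxon7,Taxon45)),((Taxon41,Taxon18),(Taxon29,Taxon53),Taxon43)); the answer is its 13 terminal taxa in alphabetical order.

Taxon13, Taxon17, Taxon18, Taxon27, Taxon29, Taxon33, Taxon41, Taxon43, Taxon45, Taxon53, Taxon66, Taxon67, Taxon7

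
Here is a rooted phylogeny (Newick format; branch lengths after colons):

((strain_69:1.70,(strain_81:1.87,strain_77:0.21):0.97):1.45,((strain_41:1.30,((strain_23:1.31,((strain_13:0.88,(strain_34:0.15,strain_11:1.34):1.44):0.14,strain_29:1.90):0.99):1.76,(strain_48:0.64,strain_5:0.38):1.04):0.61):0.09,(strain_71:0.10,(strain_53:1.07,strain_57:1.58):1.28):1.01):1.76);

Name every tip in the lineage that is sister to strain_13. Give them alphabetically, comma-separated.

strain_11, strain_34

strain_13 attaches to the tree at the node subtending (strain_13,(strain_34,strain_11)).
The other lineage descending from that same node — the sister group — is (strain_34,strain_11); its 2 tips in alphabetical order are the answer.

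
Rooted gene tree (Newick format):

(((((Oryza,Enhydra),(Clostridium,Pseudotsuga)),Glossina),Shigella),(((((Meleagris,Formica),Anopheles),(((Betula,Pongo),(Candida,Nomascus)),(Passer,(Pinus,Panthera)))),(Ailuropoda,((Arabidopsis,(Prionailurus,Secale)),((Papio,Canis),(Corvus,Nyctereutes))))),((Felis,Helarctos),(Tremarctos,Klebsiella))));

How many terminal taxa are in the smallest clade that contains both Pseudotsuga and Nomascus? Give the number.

The MRCA of Pseudotsuga and Nomascus is the root, so the clade is the entire tree.
That clade contains 28 terminal taxa: Ailuropoda, Anopheles, Arabidopsis, Betula, Candida, Canis, Clostridium, Corvus, Enhydra, Felis, Formica, Glossina, Helarctos, Klebsiella, Meleagris, Nomascus, Nyctereutes, Oryza, Panthera, Papio, Passer, Pinus, Pongo, Prionailurus, Pseudotsuga, Secale, Shigella, Tremarctos.

28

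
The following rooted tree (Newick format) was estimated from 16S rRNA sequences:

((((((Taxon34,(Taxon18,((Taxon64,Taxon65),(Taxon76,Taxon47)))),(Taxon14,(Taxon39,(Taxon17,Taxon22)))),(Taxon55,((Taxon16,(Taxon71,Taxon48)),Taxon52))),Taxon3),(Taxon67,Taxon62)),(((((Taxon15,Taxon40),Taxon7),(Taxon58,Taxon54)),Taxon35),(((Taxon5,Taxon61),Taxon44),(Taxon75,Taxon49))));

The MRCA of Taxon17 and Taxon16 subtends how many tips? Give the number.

The MRCA of Taxon17 and Taxon16 is the node subtending (((Taxon34,(Taxon18,((Taxon64,Taxon65),(Taxon76,Taxon47)))),(Taxon14,(Taxon39,(Taxon17,Taxon22)))),(Taxon55,((Taxon16,(Taxon71,Taxon48)),Taxon52))).
That clade contains 15 terminal taxa: Taxon14, Taxon16, Taxon17, Taxon18, Taxon22, Taxon34, Taxon39, Taxon47, Taxon48, Taxon52, Taxon55, Taxon64, Taxon65, Taxon71, Taxon76.

15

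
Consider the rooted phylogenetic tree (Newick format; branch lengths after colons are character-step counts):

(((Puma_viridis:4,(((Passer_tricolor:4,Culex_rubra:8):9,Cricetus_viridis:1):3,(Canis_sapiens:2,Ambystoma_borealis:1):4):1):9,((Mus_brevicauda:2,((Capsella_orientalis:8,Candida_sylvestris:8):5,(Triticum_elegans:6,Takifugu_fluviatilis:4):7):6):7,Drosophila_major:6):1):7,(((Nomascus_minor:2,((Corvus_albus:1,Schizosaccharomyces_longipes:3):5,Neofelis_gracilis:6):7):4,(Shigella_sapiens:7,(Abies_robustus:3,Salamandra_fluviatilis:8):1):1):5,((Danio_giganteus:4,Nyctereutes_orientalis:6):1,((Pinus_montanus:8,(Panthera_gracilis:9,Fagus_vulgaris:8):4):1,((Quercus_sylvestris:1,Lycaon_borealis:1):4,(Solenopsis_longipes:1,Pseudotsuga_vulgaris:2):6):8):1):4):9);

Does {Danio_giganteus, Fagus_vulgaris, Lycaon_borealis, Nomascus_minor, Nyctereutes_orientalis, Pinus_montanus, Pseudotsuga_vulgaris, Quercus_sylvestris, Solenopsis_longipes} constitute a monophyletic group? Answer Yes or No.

The MRCA of the listed taxa subtends (((Nomascus_minor,((Corvus_albus,Schizosaccharomyces_longipes),Neofelis_gracilis)),(Shigella_sapiens,(Abies_robustus,Salamandra_fluviatilis))),((Danio_giganteus,Nyctereutes_orientalis),((Pinus_montanus,(Panthera_gracilis,Fagus_vulgaris)),((Quercus_sylvestris,Lycaon_borealis),(Solenopsis_longipes,Pseudotsuga_vulgaris))))).
That clade also contains Abies_robustus, Corvus_albus, Neofelis_gracilis, Panthera_gracilis, Salamandra_fluviatilis, Schizosaccharomyces_longipes, Shigella_sapiens, which are not in the proposed group, so the group is not monophyletic.

No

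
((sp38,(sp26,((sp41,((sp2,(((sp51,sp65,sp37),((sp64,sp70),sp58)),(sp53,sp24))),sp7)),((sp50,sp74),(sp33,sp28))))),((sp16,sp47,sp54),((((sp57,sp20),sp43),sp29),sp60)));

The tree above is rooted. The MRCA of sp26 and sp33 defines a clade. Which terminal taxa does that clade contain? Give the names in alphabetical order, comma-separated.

Tracing sp26: it sits inside (sp26,((sp41,((sp2,(((sp51,sp65,sp37),((sp64,sp70),sp58)),(sp53,sp24))),sp7)),((sp50,sp74),(sp33,sp28)))).
Tracing sp33: it sits inside (sp33,sp28).
The smallest clade enclosing both is (sp26,((sp41,((sp2,(((sp51,sp65,sp37),((sp64,sp70),sp58)),(sp53,sp24))),sp7)),((sp50,sp74),(sp33,sp28)))); the answer is its 16 terminal taxa in alphabetical order.

sp2, sp24, sp26, sp28, sp33, sp37, sp41, sp50, sp51, sp53, sp58, sp64, sp65, sp7, sp70, sp74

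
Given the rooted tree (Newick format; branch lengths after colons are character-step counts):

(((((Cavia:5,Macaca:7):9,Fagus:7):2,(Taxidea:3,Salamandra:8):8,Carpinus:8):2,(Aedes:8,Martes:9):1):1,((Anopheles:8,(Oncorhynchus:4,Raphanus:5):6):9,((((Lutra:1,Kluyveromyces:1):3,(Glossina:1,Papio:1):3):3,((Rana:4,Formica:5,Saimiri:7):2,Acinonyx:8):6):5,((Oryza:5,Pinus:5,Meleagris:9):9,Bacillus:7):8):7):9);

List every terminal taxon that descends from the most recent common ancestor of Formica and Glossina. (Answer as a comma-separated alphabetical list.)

Tracing Formica: it sits inside (Rana,Formica,Saimiri).
Tracing Glossina: it sits inside (Glossina,Papio).
The smallest clade enclosing both is (((Lutra,Kluyveromyces),(Glossina,Papio)),((Rana,Formica,Saimiri),Acinonyx)); the answer is its 8 terminal taxa in alphabetical order.

Acinonyx, Formica, Glossina, Kluyveromyces, Lutra, Papio, Rana, Saimiri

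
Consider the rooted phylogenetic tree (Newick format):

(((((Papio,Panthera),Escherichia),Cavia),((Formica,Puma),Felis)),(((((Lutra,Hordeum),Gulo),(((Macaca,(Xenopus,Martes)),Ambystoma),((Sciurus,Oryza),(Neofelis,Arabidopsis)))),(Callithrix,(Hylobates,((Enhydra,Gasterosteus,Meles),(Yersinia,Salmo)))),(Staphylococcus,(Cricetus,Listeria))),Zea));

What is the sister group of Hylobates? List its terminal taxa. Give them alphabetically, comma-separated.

Hylobates attaches to the tree at the node subtending (Hylobates,((Enhydra,Gasterosteus,Meles),(Yersinia,Salmo))).
The other lineage descending from that same node — the sister group — is ((Enhydra,Gasterosteus,Meles),(Yersinia,Salmo)); its 5 tips in alphabetical order are the answer.

Enhydra, Gasterosteus, Meles, Salmo, Yersinia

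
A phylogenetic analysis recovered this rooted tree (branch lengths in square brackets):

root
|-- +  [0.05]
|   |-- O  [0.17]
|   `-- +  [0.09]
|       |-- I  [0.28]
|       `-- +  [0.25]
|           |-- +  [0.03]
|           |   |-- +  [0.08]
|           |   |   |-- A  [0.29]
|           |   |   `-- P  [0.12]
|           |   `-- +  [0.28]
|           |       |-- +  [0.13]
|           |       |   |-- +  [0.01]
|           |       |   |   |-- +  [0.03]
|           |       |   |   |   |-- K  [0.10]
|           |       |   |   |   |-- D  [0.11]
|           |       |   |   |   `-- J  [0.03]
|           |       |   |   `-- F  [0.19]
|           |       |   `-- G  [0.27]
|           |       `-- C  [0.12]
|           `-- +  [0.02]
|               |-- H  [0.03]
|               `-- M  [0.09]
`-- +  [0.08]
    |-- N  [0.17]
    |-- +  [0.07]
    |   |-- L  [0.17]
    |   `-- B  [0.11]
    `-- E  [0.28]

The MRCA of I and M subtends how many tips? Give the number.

11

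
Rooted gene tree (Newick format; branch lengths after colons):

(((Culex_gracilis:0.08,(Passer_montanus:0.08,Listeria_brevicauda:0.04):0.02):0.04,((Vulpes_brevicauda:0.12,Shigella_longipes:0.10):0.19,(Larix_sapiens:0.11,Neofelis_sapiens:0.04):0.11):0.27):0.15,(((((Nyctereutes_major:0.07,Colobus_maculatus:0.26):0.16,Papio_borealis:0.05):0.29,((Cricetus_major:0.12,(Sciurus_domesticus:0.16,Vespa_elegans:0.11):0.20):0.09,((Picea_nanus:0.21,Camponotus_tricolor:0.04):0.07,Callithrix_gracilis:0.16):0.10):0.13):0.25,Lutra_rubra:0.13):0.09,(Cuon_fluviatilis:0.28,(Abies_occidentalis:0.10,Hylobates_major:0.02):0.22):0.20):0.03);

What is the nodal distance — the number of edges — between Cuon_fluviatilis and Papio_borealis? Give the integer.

The MRCA of Cuon_fluviatilis and Papio_borealis is the node subtending (((((Nyctereutes_major,Colobus_maculatus),Papio_borealis),((Cricetus_major,(Sciurus_domesticus,Vespa_elegans)),((Picea_nanus,Camponotus_tricolor),Callithrix_gracilis))),Lutra_rubra),(Cuon_fluviatilis,(Abies_occidentalis,Hylobates_major))).
From Cuon_fluviatilis up to that node: 2 branches. From Papio_borealis up to the same node: 4 branches. Total: 2 + 4 = 6.

6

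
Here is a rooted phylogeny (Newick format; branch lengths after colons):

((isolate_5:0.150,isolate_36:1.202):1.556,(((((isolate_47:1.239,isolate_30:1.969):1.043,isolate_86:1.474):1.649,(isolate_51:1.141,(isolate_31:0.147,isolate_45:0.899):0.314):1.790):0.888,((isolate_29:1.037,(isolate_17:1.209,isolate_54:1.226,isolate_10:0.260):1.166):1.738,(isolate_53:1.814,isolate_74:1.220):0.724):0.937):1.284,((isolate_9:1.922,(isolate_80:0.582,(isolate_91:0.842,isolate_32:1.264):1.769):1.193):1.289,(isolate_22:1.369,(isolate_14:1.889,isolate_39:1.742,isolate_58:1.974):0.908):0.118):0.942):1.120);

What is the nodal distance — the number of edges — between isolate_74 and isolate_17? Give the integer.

5

The MRCA of isolate_74 and isolate_17 is the node subtending ((isolate_29,(isolate_17,isolate_54,isolate_10)),(isolate_53,isolate_74)).
From isolate_74 up to that node: 2 branches. From isolate_17 up to the same node: 3 branches. Total: 2 + 3 = 5.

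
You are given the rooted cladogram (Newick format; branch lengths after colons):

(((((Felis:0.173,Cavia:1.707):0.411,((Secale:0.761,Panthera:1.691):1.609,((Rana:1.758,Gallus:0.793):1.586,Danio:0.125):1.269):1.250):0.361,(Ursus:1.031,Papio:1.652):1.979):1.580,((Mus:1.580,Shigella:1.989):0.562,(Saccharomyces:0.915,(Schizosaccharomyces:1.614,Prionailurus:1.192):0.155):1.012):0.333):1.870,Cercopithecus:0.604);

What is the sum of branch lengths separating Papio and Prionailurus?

The path runs Papio → … → MRCA → … → Prionailurus; the MRCA is the node subtending ((((Felis,Cavia),((Secale,Panthera),((Rana,Gallus),Danio))),(Ursus,Papio)),((Mus,Shigella),(Saccharomyces,(Schizosaccharomyces,Prionailurus)))).
Branch lengths along that path: 1.652 + 1.979 + 1.580 + 0.333 + 1.012 + 0.155 + 1.192 = 7.903.

7.903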